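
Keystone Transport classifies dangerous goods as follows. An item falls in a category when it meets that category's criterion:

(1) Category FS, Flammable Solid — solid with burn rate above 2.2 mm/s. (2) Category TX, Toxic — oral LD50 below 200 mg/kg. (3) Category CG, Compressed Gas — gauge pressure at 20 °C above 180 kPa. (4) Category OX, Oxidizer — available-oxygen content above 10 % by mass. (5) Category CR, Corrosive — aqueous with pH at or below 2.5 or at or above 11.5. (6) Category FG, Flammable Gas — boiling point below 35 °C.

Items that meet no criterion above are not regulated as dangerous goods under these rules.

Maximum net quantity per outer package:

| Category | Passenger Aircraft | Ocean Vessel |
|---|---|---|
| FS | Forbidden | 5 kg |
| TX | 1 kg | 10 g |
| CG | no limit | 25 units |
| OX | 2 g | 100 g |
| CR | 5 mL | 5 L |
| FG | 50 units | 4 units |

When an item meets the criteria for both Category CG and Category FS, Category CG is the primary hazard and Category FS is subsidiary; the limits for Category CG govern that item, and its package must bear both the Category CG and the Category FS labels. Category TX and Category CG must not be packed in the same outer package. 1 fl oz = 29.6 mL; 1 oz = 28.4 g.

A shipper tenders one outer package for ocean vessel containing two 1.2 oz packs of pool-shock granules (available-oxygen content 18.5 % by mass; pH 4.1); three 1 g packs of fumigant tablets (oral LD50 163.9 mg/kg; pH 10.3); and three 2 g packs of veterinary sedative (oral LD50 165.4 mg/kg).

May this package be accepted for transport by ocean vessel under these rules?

Yes

The pool-shock granules have available-oxygen content 18.5 % by mass, which is > 10 % by mass, so they are Category OX (Oxidizer).
Oral LD50 163.9 mg/kg meets the Category TX criterion (Toxic), so the fumigant tablets are Category TX.
With oral LD50 165.4 mg/kg (< 200 mg/kg), the veterinary sedative falls in Category TX.
Total Category TX: (three 1 g packs = 3 g) + (three 2 g packs = 6 g) = 9 g.
9 g is within the ocean vessel limit of 10 g for Category TX.
Category OX quantity: two 1.2 oz packs = 68.16 g.
68.16 g ≤ 100 g (ocean vessel limit, Category OX) — within limit.
The segregation rule (Category TX with Category CG) does not apply to Category TX with Category OX.
Every hazard category is within its ocean vessel limit and no segregation rule is violated.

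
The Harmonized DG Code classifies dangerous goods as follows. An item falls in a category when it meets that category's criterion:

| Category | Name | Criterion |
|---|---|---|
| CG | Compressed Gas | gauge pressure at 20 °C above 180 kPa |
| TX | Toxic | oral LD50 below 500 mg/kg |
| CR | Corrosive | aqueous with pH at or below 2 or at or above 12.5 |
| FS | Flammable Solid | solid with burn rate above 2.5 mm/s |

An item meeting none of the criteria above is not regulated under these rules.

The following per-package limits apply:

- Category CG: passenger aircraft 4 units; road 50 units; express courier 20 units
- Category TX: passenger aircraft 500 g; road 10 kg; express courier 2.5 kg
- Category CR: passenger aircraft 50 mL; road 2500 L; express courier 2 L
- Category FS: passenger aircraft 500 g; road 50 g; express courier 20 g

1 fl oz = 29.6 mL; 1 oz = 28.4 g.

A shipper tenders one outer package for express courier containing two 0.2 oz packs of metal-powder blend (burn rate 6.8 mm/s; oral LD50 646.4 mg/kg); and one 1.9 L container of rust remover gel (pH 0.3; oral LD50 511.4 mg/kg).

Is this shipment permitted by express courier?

Burn rate 6.8 mm/s meets the Category FS criterion (Flammable Solid), so the metal-powder blend is Category FS.
pH 0.3 meets the Category CR criterion (Corrosive), so the rust remover gel is Category CR.
Category FS quantity: two 0.2 oz packs = 11.36 g.
11.36 g ≤ 20 g (express courier limit, Category FS) — within limit.
Category CR quantity: 1.9 L.
That is within the Category CR express courier limit of 2 L.
Every hazard category is within its express courier limit and no segregation rule is violated.

Yes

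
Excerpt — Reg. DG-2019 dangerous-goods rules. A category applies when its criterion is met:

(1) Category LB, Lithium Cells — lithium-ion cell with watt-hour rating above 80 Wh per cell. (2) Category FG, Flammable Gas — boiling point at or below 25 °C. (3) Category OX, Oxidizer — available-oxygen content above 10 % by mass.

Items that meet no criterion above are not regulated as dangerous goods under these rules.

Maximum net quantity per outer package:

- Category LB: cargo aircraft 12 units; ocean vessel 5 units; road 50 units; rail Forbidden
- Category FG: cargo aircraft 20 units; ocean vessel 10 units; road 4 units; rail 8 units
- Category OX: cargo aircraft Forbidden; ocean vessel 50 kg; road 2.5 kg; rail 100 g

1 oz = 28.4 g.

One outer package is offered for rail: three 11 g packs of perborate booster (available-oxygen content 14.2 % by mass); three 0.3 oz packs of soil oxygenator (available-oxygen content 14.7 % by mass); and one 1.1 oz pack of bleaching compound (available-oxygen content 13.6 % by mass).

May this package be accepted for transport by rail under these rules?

Available-oxygen content 14.2 % by mass meets the Category OX criterion (Oxidizer), so the perborate booster is Category OX.
Available-oxygen content 14.7 % by mass meets the Category OX criterion (Oxidizer), so the soil oxygenator is Category OX.
The bleaching compound has available-oxygen content 13.6 % by mass, which is > 10 % by mass, so it is Category OX (Oxidizer).
Category OX net quantity: (three 11 g packs = 33 g) + (three 0.3 oz packs = 25.56 g) + (one 1.1 oz pack = 31.24 g) = 89.8 g.
89.8 g is within the rail limit of 100 g for Category OX.

Yes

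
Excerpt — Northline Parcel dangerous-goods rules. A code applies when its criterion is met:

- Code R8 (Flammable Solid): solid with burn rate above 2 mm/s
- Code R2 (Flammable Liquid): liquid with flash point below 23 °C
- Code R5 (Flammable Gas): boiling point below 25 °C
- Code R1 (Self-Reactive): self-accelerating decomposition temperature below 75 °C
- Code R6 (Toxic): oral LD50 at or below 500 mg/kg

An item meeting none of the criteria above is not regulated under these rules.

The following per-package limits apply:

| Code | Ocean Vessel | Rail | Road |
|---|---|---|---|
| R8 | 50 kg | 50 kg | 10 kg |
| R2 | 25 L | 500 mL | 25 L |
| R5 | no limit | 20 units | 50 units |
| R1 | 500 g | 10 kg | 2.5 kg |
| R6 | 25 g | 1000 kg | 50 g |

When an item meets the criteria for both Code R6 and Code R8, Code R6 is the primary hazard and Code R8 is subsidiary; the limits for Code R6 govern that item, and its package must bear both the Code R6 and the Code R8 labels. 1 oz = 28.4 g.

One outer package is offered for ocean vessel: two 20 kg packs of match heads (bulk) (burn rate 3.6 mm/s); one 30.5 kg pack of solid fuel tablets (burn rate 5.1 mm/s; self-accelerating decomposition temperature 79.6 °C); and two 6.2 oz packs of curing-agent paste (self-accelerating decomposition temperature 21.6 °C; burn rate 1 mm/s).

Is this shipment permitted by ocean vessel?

Burn rate 3.6 mm/s meets the Code R8 criterion (Flammable Solid), so the match heads (bulk) are Code R8.
Solid fuel tablets: burn rate 5.1 mm/s > 2 mm/s → Code R8 (Flammable Solid).
Curing-agent paste: self-accelerating decomposition temperature 21.6 °C < 75 °C → Code R1 (Self-Reactive).
Total Code R8: (two 20 kg packs = 40 kg) + 30.5 kg = 70.5 kg.
70.5 kg exceeds the ocean vessel limit of 50 kg for Code R8.
Code R1 quantity: two 6.2 oz packs = 352.16 g.
352.16 g is within the ocean vessel limit of 500 g for Code R1.

No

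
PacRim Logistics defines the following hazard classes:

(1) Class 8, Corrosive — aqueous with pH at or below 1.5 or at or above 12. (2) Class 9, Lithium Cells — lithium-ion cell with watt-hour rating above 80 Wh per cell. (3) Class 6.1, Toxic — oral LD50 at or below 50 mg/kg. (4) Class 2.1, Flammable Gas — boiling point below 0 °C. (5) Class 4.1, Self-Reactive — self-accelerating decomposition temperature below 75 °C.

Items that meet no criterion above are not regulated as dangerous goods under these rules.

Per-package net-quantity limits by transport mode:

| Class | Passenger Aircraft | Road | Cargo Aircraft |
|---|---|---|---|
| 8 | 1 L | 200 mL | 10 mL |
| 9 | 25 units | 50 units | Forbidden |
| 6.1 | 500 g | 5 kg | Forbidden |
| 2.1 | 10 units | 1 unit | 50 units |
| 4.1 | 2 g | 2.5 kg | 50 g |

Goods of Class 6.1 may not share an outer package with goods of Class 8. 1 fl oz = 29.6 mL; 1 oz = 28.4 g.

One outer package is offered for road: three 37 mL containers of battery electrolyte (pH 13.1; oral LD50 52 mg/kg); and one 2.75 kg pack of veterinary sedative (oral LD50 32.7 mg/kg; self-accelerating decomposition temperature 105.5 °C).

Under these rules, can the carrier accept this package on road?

No

pH 13.1 meets the Class 8 criterion (Corrosive), so the battery electrolyte is Class 8.
With oral LD50 32.7 mg/kg (≤ 50 mg/kg), the veterinary sedative falls in Class 6.1.
Class 6.1 quantity: 2.75 kg.
2.75 kg ≤ 5 kg (road limit, Class 6.1) — within limit.
Class 8 quantity: three 37 mL containers = 111 mL.
111 mL ≤ 200 mL (road limit, Class 8) — within limit.
Class 6.1 and Class 8 may not share an outer package.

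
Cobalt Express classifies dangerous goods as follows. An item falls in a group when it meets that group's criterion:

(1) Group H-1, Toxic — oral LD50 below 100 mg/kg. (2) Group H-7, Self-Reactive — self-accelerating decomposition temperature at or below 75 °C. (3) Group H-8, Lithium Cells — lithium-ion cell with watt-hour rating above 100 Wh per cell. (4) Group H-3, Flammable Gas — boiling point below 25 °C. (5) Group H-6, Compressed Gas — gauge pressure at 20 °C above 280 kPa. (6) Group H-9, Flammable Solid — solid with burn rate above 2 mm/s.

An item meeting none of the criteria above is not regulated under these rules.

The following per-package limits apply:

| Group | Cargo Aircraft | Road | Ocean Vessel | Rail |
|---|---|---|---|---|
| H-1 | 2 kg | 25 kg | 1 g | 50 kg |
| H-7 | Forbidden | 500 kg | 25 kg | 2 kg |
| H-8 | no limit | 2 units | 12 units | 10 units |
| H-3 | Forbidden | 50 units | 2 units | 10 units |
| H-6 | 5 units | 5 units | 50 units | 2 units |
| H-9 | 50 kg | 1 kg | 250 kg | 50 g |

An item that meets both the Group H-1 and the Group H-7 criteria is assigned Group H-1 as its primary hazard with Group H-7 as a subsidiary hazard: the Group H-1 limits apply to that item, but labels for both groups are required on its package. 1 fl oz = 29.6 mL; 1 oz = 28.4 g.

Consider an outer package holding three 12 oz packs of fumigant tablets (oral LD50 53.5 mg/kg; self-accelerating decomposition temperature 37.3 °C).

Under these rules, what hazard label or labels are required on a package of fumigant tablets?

With oral LD50 53.5 mg/kg (< 100 mg/kg), the fumigant tablets fall in Group H-1.
Fumigant tablets: self-accelerating decomposition temperature 37.3 °C ≤ 75 °C → Group H-7 (Self-Reactive).
By the precedence rule Group H-1 is primary and Group H-7 is subsidiary, and that rule requires both labels on the package.

Group H-1 and H-7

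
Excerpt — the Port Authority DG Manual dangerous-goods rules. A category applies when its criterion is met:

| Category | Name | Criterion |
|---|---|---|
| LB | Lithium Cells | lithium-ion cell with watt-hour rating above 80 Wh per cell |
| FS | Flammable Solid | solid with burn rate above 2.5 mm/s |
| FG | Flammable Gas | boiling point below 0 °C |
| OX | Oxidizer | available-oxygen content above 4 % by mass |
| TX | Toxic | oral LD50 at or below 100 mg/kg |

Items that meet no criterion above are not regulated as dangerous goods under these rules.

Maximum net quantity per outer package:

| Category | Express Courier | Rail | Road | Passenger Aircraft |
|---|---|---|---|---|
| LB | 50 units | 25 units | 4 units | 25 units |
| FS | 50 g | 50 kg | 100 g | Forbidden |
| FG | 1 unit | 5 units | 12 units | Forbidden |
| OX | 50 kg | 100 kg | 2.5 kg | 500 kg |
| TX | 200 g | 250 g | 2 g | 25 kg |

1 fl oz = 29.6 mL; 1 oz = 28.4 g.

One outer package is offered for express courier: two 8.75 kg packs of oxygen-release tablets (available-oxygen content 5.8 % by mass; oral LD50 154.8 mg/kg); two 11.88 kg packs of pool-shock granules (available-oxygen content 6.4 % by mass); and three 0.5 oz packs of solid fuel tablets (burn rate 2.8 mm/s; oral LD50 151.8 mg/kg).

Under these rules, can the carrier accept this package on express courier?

With available-oxygen content 5.8 % by mass (> 4 % by mass), the oxygen-release tablets fall in Category OX.
Available-oxygen content 6.4 % by mass meets the Category OX criterion (Oxidizer), so the pool-shock granules are Category OX.
Solid fuel tablets: burn rate 2.8 mm/s > 2.5 mm/s → Category FS (Flammable Solid).
Category OX net quantity: (two 8.75 kg packs = 17.5 kg) + (two 11.88 kg packs = 23.76 kg) = 41.26 kg.
41.26 kg is within the express courier limit of 50 kg for Category OX.
Category FS quantity: three 0.5 oz packs = 42.6 g.
42.6 g ≤ 50 g (express courier limit, Category FS) — within limit.
Every hazard category is within its express courier limit and no segregation rule is violated.

Yes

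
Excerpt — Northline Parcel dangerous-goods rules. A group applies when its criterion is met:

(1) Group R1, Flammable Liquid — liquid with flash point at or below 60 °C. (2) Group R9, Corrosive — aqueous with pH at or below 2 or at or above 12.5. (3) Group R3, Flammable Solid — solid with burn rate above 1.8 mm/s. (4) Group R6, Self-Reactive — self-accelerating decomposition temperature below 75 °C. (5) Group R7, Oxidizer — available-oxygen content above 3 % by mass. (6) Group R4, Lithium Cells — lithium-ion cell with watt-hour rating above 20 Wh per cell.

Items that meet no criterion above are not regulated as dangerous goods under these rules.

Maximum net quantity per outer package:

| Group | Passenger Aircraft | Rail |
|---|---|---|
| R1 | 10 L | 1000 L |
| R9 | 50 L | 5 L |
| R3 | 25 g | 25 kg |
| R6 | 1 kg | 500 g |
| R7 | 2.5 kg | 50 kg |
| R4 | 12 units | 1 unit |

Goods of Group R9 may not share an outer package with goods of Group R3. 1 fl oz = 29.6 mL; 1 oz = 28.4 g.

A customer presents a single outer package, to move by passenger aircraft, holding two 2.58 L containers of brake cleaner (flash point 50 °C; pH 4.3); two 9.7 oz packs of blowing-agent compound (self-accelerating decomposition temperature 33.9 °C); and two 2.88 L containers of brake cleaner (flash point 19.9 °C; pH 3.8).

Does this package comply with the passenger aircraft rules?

With flash point 50 °C (≤ 60 °C), the brake cleaner falls in Group R1.
With self-accelerating decomposition temperature 33.9 °C (< 75 °C), the blowing-agent compound falls in Group R6.
With flash point 19.9 °C (≤ 60 °C), the brake cleaner falls in Group R1.
Total Group R1: (two 2.58 L containers = 5.16 L) + (two 2.88 L containers = 5.76 L) = 10.92 L.
That exceeds the Group R1 passenger aircraft limit of 10 L.
Group R6 quantity: two 9.7 oz packs = 550.96 g.
That is within the Group R6 passenger aircraft limit of 1 kg.
The segregation rule (Group R9 with Group R3) does not apply to Group R1 with Group R6.

No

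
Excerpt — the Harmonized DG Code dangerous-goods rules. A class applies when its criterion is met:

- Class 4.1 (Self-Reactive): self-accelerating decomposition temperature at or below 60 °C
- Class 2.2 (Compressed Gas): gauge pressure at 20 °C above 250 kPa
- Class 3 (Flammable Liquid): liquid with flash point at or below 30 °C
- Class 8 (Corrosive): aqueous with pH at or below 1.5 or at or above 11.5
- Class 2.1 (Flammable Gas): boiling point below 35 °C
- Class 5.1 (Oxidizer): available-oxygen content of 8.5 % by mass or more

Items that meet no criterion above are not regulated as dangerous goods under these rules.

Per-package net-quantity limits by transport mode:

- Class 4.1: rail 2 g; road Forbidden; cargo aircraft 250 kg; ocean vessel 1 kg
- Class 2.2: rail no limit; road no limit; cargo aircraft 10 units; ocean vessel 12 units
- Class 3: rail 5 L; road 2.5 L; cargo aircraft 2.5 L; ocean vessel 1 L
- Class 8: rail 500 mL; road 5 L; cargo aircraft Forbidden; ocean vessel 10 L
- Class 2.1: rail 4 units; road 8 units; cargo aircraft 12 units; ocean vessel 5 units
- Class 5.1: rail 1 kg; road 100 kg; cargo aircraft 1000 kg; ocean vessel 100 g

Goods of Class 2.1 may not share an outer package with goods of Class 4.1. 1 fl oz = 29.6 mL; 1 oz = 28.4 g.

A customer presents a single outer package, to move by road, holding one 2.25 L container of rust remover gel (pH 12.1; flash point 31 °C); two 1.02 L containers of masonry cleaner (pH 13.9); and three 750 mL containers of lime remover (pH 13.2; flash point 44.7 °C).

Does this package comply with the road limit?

Rust remover gel: pH 12.1 ≥ 11.5 → Class 8 (Corrosive).
pH 13.9 meets the Class 8 criterion (Corrosive), so the masonry cleaner is Class 8.
pH 13.2 meets the Class 8 criterion (Corrosive), so the lime remover is Class 8.
Class 8 net quantity: 2.25 L + (two 1.02 L containers = 2.04 L) + (three 750 mL containers = 2.25 L) = 6.54 L.
6.54 L > 5 L (road limit, Class 8) — over the limit.

No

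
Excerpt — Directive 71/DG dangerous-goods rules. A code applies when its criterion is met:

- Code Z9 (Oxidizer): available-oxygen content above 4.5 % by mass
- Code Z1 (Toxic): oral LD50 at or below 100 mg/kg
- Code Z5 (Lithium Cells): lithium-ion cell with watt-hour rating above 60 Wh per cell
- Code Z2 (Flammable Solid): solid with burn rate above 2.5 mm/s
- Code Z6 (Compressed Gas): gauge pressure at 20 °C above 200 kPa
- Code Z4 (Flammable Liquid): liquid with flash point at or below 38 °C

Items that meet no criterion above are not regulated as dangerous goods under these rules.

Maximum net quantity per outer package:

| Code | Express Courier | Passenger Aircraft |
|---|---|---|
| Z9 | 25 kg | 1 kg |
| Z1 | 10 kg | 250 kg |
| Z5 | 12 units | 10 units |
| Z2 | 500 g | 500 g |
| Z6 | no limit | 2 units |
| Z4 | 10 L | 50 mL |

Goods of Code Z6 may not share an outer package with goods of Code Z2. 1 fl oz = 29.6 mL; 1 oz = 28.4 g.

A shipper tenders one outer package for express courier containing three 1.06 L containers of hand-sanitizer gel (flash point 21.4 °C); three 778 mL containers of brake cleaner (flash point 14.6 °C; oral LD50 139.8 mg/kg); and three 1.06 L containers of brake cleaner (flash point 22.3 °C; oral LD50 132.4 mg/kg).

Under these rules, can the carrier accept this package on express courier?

Yes

The hand-sanitizer gel has flash point 21.4 °C, which is ≤ 38 °C, so it is Code Z4 (Flammable Liquid).
Brake cleaner: flash point 14.6 °C ≤ 38 °C → Code Z4 (Flammable Liquid).
Flash point 22.3 °C meets the Code Z4 criterion (Flammable Liquid), so the brake cleaner is Code Z4.
Total Code Z4: (three 1.06 L containers = 3.18 L) + (three 778 mL containers = 2.334 L) + (three 1.06 L containers = 3.18 L) = 8.694 L.
8.694 L ≤ 10 L (express courier limit, Code Z4) — within limit.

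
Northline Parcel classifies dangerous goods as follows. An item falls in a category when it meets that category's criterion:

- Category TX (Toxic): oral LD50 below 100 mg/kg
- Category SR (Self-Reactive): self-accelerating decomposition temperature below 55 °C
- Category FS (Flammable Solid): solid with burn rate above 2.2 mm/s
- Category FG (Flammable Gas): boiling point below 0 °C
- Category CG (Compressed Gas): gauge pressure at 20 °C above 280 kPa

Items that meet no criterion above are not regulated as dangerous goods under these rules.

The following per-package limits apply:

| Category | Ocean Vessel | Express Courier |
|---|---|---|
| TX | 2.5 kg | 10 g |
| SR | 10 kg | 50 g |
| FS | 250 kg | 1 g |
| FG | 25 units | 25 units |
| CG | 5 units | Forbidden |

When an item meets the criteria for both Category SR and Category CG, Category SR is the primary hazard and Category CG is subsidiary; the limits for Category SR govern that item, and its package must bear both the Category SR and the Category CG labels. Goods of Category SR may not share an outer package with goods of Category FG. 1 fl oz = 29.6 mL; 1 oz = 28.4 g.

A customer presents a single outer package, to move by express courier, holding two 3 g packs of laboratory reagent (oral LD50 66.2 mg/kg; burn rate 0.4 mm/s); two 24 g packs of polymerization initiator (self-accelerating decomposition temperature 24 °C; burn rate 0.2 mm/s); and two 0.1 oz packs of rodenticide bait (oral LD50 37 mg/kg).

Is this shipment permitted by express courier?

No

Oral LD50 66.2 mg/kg meets the Category TX criterion (Toxic), so the laboratory reagent is Category TX.
The polymerization initiator has self-accelerating decomposition temperature 24 °C, which is < 55 °C, so it is Category SR (Self-Reactive).
Oral LD50 37 mg/kg meets the Category TX criterion (Toxic), so the rodenticide bait is Category TX.
Total Category TX: (two 3 g packs = 6 g) + (two 0.1 oz packs = 5.68 g) = 11.68 g.
That exceeds the Category TX express courier limit of 10 g.
Category SR quantity: two 24 g packs = 48 g.
48 g ≤ 50 g (express courier limit, Category SR) — within limit.
The segregation rule (Category SR with Category FG) does not apply to Category TX with Category SR.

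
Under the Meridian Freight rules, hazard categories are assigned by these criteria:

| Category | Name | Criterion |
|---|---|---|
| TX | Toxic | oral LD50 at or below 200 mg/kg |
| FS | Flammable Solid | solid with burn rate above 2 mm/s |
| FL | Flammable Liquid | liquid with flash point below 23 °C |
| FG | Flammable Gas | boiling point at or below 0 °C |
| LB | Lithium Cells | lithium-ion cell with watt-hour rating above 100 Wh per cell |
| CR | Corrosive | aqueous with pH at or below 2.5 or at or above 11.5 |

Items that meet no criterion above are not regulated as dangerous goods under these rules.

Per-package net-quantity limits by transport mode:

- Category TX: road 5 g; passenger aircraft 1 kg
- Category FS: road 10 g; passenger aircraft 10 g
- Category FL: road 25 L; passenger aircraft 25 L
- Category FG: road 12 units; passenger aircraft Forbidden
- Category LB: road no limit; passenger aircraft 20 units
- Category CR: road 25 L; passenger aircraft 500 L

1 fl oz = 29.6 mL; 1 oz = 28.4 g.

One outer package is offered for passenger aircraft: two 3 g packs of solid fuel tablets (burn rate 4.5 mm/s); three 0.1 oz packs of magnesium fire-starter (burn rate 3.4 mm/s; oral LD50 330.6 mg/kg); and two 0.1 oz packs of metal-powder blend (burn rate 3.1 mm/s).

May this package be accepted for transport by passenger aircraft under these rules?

Solid fuel tablets: burn rate 4.5 mm/s > 2 mm/s → Category FS (Flammable Solid).
Burn rate 3.4 mm/s meets the Category FS criterion (Flammable Solid), so the magnesium fire-starter is Category FS.
Metal-powder blend: burn rate 3.1 mm/s > 2 mm/s → Category FS (Flammable Solid).
Category FS net quantity: (two 3 g packs = 6 g) + (three 0.1 oz packs = 8.52 g) + (two 0.1 oz packs = 5.68 g) = 20.2 g.
20.2 g > 10 g (passenger aircraft limit, Category FS) — over the limit.

No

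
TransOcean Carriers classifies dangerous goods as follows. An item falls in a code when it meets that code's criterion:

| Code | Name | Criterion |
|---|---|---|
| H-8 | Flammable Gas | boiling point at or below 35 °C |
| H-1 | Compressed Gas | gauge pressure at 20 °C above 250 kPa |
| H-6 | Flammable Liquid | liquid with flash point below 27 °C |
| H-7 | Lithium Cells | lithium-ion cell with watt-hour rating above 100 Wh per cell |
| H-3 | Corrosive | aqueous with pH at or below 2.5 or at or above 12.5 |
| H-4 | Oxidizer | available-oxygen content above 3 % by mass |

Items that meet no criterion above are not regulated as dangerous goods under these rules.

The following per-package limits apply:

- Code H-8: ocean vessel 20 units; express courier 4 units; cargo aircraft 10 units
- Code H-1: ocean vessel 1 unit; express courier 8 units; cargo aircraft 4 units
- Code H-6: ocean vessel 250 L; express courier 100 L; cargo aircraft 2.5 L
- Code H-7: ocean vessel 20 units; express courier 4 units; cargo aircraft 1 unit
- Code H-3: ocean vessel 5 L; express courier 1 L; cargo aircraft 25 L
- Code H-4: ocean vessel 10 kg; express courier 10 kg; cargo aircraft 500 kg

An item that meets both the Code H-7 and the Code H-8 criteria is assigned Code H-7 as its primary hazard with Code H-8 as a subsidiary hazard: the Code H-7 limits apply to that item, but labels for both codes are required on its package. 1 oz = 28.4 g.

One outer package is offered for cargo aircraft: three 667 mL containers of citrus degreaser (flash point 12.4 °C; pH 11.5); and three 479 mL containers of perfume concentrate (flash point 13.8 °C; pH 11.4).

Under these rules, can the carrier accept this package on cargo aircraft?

No

Flash point 12.4 °C meets the Code H-6 criterion (Flammable Liquid), so the citrus degreaser is Code H-6.
The perfume concentrate has flash point 13.8 °C, which is < 27 °C, so it is Code H-6 (Flammable Liquid).
Code H-6 net quantity: (three 667 mL containers = 2.001 L) + (three 479 mL containers = 1.437 L) = 3.438 L.
That exceeds the Code H-6 cargo aircraft limit of 2.5 L.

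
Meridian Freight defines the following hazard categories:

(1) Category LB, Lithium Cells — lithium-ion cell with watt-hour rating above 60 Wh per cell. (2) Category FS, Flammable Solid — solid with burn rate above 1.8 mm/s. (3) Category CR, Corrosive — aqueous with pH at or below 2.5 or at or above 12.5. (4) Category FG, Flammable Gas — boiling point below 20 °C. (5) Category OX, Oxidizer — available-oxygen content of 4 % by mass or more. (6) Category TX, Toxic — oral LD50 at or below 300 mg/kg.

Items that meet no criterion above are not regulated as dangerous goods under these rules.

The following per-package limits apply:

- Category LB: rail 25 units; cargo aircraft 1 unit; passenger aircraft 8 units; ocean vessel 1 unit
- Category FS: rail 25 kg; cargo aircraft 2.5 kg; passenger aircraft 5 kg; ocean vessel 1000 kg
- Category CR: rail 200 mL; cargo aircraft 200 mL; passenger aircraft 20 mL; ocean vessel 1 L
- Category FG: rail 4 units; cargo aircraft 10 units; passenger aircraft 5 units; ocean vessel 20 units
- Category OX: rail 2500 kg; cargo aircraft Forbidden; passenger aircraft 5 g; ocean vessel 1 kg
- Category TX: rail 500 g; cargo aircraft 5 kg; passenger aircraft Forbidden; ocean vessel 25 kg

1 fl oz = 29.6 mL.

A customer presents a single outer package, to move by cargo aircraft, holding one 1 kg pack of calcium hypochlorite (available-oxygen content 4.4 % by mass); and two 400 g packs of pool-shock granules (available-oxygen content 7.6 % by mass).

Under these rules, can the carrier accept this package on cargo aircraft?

Calcium hypochlorite: available-oxygen content 4.4 % by mass ≥ 4 % by mass → Category OX (Oxidizer).
With available-oxygen content 7.6 % by mass (≥ 4 % by mass), the pool-shock granules fall in Category OX.
Total Category OX: 1 kg + (two 400 g packs = 800 g) = 1.8 kg.
Category OX is Forbidden by cargo aircraft.

No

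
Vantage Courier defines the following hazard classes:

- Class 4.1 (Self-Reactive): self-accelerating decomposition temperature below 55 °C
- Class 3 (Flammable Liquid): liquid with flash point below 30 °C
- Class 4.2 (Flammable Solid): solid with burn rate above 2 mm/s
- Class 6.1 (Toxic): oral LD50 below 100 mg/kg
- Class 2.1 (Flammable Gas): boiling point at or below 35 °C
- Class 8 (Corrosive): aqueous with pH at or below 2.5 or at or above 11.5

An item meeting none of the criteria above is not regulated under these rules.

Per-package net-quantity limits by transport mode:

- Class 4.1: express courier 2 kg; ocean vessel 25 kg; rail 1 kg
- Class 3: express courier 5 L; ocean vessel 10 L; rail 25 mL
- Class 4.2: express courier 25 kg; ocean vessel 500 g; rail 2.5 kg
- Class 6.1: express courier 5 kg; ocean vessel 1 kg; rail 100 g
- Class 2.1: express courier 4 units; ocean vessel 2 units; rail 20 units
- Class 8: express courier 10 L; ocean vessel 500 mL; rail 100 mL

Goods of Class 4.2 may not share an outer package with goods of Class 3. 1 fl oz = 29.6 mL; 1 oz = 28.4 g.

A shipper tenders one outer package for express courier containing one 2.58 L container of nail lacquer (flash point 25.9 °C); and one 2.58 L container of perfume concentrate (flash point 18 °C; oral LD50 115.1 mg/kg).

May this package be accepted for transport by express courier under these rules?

The nail lacquer has flash point 25.9 °C, which is < 30 °C, so it is Class 3 (Flammable Liquid).
Perfume concentrate: flash point 18 °C < 30 °C → Class 3 (Flammable Liquid).
Class 3 net quantity: 2.58 L + 2.58 L = 5.16 L.
5.16 L > 5 L (express courier limit, Class 3) — over the limit.

No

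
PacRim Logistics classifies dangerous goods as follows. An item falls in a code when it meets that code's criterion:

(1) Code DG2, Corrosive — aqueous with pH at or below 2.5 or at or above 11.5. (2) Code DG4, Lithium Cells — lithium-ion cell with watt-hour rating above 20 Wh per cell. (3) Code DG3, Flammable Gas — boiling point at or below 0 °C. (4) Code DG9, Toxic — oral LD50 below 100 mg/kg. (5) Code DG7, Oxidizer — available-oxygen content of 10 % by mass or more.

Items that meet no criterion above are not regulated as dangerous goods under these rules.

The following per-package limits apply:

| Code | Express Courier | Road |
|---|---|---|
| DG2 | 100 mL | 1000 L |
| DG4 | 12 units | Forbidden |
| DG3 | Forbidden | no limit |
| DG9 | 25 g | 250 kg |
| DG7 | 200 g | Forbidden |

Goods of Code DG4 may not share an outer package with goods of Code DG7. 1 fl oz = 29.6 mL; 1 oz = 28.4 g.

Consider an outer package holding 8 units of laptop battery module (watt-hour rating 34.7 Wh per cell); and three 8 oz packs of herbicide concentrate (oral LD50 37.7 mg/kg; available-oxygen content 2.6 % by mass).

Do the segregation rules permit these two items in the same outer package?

Yes

Laptop battery module: watt-hour rating 34.7 Wh per cell > 20 Wh per cell → Code DG4 (Lithium Cells).
Herbicide concentrate: oral LD50 37.7 mg/kg < 100 mg/kg → Code DG9 (Toxic).
No segregation rule bars Code DG4 with Code DG9.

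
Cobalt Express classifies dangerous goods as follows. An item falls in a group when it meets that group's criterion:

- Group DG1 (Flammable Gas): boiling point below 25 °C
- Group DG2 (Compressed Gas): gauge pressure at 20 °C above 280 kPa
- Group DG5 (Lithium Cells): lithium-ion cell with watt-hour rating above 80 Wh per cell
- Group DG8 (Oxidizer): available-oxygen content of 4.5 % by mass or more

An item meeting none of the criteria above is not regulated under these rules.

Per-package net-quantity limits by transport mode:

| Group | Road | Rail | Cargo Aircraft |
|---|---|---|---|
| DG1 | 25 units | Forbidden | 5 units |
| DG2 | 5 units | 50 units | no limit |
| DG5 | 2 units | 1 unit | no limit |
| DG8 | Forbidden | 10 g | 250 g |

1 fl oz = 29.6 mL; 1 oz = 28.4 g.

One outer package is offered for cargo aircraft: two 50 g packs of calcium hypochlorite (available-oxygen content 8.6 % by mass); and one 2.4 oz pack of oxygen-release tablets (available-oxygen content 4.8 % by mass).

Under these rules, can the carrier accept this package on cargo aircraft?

With available-oxygen content 8.6 % by mass (≥ 4.5 % by mass), the calcium hypochlorite falls in Group DG8.
Oxygen-release tablets: available-oxygen content 4.8 % by mass ≥ 4.5 % by mass → Group DG8 (Oxidizer).
Total Group DG8: (two 50 g packs = 100 g) + (one 2.4 oz pack = 68.16 g) = 168.16 g.
That is within the Group DG8 cargo aircraft limit of 250 g.

Yes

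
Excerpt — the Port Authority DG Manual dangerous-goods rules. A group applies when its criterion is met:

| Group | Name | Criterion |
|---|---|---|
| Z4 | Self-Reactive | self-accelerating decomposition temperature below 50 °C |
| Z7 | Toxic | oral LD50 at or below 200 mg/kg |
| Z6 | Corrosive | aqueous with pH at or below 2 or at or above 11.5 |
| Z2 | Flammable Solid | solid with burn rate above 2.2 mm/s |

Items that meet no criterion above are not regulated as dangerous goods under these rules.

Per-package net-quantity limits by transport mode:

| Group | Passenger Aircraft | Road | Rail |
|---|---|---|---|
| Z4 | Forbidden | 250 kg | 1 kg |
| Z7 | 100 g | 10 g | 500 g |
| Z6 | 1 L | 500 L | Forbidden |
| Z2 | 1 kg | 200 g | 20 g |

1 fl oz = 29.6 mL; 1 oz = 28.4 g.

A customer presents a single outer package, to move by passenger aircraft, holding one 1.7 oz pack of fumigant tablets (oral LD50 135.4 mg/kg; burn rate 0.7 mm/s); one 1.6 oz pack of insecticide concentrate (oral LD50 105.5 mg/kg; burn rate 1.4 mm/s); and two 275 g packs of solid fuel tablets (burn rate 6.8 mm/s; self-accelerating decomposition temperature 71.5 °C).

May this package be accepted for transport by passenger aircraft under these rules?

Yes

Fumigant tablets: oral LD50 135.4 mg/kg ≤ 200 mg/kg → Group Z7 (Toxic).
The insecticide concentrate has oral LD50 105.5 mg/kg, which is ≤ 200 mg/kg, so it is Group Z7 (Toxic).
Solid fuel tablets: burn rate 6.8 mm/s > 2.2 mm/s → Group Z2 (Flammable Solid).
Group Z2 quantity: two 275 g packs = 550 g.
That is within the Group Z2 passenger aircraft limit of 1 kg.
Total Group Z7: (one 1.7 oz pack = 48.28 g) + (one 1.6 oz pack = 45.44 g) = 93.72 g.
That is within the Group Z7 passenger aircraft limit of 100 g.
Every hazard group is within its passenger aircraft limit and no segregation rule is violated.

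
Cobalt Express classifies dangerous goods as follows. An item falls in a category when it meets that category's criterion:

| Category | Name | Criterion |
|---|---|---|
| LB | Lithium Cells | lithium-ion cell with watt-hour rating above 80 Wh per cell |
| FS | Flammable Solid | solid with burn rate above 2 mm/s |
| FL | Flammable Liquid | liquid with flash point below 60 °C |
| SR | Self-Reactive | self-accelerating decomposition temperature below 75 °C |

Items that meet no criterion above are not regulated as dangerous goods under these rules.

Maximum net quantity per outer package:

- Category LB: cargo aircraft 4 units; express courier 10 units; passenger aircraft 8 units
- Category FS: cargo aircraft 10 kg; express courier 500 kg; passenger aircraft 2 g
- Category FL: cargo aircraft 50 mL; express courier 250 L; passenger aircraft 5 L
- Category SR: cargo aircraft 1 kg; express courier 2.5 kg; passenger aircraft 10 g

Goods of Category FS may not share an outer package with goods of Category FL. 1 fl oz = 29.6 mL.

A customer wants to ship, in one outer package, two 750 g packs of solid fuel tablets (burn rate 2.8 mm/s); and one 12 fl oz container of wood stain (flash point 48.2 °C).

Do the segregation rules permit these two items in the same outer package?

No

With burn rate 2.8 mm/s (> 2 mm/s), the solid fuel tablets fall in Category FS.
The wood stain has flash point 48.2 °C, which is < 60 °C, so it is Category FL (Flammable Liquid).
Category FS and Category FL may not share an outer package.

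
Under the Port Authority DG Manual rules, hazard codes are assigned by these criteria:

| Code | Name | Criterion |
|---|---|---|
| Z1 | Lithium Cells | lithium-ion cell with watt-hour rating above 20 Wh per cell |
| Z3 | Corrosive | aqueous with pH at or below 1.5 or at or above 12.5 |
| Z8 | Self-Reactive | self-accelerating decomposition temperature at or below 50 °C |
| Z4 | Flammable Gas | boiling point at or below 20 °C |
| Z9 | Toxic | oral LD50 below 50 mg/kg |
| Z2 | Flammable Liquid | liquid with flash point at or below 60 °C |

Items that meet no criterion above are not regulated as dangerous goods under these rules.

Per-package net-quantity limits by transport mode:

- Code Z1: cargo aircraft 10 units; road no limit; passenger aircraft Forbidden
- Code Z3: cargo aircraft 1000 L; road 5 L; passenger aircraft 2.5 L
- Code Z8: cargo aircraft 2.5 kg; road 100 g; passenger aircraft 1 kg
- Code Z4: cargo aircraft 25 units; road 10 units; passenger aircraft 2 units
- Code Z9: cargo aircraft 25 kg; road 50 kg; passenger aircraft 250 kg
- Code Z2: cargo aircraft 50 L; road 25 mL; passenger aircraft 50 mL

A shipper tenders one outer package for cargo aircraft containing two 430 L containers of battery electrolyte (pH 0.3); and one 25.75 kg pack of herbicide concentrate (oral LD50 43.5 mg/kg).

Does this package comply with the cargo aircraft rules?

No

With pH 0.3 (≤ 1.5), the battery electrolyte falls in Code Z3.
The herbicide concentrate has oral LD50 43.5 mg/kg, which is < 50 mg/kg, so it is Code Z9 (Toxic).
Code Z9 quantity: 25.75 kg.
25.75 kg > 25 kg (cargo aircraft limit, Code Z9) — over the limit.
Code Z3 quantity: two 430 L containers = 860 L.
860 L is within the cargo aircraft limit of 1000 L for Code Z3.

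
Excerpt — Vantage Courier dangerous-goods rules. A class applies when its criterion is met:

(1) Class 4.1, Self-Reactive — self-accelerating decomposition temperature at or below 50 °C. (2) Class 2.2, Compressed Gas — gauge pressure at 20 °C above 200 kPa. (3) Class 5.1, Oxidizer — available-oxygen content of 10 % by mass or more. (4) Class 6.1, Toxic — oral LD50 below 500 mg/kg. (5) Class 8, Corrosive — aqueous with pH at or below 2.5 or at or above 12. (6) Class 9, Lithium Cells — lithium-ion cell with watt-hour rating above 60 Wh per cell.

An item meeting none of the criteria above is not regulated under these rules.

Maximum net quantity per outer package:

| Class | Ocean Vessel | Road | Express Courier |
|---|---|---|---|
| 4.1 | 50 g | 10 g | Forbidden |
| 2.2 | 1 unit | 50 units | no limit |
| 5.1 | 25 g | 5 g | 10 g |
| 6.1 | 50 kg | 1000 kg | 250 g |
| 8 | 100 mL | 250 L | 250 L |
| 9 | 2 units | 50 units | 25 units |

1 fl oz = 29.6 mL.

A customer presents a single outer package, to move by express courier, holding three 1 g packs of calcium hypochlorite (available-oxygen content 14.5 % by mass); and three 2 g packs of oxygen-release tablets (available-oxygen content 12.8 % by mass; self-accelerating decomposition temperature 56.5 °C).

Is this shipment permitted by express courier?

Yes

Calcium hypochlorite: available-oxygen content 14.5 % by mass ≥ 10 % by mass → Class 5.1 (Oxidizer).
Available-oxygen content 12.8 % by mass meets the Class 5.1 criterion (Oxidizer), so the oxygen-release tablets are Class 5.1.
Class 5.1 net quantity: (three 1 g packs = 3 g) + (three 2 g packs = 6 g) = 9 g.
That is within the Class 5.1 express courier limit of 10 g.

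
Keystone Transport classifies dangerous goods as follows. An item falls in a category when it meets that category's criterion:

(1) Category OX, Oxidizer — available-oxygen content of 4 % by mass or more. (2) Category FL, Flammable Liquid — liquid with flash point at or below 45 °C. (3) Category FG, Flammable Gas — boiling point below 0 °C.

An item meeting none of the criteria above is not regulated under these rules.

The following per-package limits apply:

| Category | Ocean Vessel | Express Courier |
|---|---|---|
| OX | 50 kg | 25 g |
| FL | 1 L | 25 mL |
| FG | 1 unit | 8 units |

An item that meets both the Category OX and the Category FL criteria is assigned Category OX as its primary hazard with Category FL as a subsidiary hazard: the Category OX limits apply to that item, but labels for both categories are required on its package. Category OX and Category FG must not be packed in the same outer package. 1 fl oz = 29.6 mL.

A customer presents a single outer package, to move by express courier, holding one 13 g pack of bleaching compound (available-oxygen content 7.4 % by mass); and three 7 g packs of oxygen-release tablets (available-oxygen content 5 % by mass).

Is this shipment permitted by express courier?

Bleaching compound: available-oxygen content 7.4 % by mass ≥ 4 % by mass → Category OX (Oxidizer).
With available-oxygen content 5 % by mass (≥ 4 % by mass), the oxygen-release tablets fall in Category OX.
Category OX net quantity: 13 g + (three 7 g packs = 21 g) = 34 g.
That exceeds the Category OX express courier limit of 25 g.

No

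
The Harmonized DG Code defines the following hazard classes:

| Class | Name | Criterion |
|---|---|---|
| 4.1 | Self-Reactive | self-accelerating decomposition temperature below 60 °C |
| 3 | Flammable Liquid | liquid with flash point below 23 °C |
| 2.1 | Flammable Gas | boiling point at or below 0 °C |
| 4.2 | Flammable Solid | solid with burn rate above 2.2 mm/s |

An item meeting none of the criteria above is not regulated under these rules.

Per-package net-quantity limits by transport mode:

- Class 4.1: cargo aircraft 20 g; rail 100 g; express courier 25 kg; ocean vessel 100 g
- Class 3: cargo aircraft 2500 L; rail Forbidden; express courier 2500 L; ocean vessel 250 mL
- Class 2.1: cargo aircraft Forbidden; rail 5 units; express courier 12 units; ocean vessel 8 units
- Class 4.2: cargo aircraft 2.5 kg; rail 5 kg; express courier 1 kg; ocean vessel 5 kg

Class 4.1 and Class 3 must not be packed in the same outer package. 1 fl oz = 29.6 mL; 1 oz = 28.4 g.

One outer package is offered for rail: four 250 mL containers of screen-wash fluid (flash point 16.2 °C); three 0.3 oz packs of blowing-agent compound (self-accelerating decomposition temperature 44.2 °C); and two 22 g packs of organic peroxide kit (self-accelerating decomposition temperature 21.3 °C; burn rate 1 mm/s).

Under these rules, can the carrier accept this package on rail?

Screen-wash fluid: flash point 16.2 °C < 23 °C → Class 3 (Flammable Liquid).
The blowing-agent compound has self-accelerating decomposition temperature 44.2 °C, which is < 60 °C, so it is Class 4.1 (Self-Reactive).
The organic peroxide kit has self-accelerating decomposition temperature 21.3 °C, which is < 60 °C, so it is Class 4.1 (Self-Reactive).
Total Class 4.1: (three 0.3 oz packs = 25.56 g) + (two 22 g packs = 44 g) = 69.56 g.
That is within the Class 4.1 rail limit of 100 g.
Class 3 quantity: four 250 mL containers = 1 L.
Class 3 is Forbidden by rail.
Class 4.1 and Class 3 may not share an outer package.

No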